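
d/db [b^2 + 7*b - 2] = 2*b + 7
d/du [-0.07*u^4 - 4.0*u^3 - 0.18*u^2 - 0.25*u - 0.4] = -0.28*u^3 - 12.0*u^2 - 0.36*u - 0.25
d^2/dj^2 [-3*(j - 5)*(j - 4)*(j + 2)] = 42 - 18*j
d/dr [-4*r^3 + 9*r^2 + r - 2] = -12*r^2 + 18*r + 1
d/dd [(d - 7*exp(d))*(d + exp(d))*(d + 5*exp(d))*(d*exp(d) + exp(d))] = (d^4 - 2*d^3*exp(d) + 5*d^3 - 111*d^2*exp(2*d) - 5*d^2*exp(d) + 3*d^2 - 140*d*exp(3*d) - 185*d*exp(2*d) - 2*d*exp(d) - 175*exp(3*d) - 37*exp(2*d))*exp(d)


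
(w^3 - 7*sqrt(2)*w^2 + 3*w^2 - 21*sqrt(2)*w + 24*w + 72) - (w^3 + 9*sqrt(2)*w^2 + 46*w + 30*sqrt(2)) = -16*sqrt(2)*w^2 + 3*w^2 - 21*sqrt(2)*w - 22*w - 30*sqrt(2) + 72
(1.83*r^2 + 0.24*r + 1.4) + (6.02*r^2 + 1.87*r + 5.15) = 7.85*r^2 + 2.11*r + 6.55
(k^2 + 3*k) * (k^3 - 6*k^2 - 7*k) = k^5 - 3*k^4 - 25*k^3 - 21*k^2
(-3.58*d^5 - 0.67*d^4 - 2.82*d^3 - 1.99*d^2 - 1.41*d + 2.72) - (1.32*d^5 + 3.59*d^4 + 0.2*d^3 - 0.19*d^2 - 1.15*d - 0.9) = -4.9*d^5 - 4.26*d^4 - 3.02*d^3 - 1.8*d^2 - 0.26*d + 3.62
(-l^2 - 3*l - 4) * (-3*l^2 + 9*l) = 3*l^4 - 15*l^2 - 36*l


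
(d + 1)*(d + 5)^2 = d^3 + 11*d^2 + 35*d + 25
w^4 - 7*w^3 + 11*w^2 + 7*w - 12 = (w - 4)*(w - 3)*(w - 1)*(w + 1)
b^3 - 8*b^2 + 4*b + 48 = (b - 6)*(b - 4)*(b + 2)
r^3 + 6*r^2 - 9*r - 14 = (r - 2)*(r + 1)*(r + 7)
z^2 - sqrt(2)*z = z*(z - sqrt(2))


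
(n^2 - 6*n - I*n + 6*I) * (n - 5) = n^3 - 11*n^2 - I*n^2 + 30*n + 11*I*n - 30*I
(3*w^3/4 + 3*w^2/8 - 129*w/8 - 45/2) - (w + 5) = 3*w^3/4 + 3*w^2/8 - 137*w/8 - 55/2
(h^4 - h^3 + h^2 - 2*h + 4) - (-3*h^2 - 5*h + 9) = h^4 - h^3 + 4*h^2 + 3*h - 5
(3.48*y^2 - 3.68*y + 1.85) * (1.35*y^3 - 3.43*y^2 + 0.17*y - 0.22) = 4.698*y^5 - 16.9044*y^4 + 15.7115*y^3 - 7.7367*y^2 + 1.1241*y - 0.407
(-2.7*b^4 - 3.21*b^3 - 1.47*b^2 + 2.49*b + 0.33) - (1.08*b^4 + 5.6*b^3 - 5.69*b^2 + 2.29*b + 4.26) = -3.78*b^4 - 8.81*b^3 + 4.22*b^2 + 0.2*b - 3.93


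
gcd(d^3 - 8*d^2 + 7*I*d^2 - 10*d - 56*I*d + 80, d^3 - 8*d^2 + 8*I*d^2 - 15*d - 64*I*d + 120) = d^2 + d*(-8 + 5*I) - 40*I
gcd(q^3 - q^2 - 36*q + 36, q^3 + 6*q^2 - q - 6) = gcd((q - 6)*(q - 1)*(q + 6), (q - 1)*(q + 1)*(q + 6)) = q^2 + 5*q - 6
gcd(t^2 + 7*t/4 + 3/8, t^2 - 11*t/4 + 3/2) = 1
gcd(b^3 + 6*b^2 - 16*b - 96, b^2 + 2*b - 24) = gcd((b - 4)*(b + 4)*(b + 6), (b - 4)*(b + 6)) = b^2 + 2*b - 24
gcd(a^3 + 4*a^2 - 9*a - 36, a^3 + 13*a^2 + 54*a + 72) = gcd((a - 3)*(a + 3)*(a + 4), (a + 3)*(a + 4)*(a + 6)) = a^2 + 7*a + 12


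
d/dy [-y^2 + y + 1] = 1 - 2*y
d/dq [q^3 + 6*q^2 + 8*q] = 3*q^2 + 12*q + 8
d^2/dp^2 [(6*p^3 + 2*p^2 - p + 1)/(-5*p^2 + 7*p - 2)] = 6*(-93*p^3 + 79*p^2 + p - 11)/(125*p^6 - 525*p^5 + 885*p^4 - 763*p^3 + 354*p^2 - 84*p + 8)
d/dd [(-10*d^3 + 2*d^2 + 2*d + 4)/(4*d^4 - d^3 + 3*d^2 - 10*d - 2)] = 2*(20*d^6 - 8*d^5 - 26*d^4 + 70*d^3 + 23*d^2 - 16*d + 18)/(16*d^8 - 8*d^7 + 25*d^6 - 86*d^5 + 13*d^4 - 56*d^3 + 88*d^2 + 40*d + 4)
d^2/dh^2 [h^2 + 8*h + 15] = 2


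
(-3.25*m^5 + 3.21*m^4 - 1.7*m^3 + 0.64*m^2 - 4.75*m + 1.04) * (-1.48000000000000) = 4.81*m^5 - 4.7508*m^4 + 2.516*m^3 - 0.9472*m^2 + 7.03*m - 1.5392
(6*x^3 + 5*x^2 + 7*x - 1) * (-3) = -18*x^3 - 15*x^2 - 21*x + 3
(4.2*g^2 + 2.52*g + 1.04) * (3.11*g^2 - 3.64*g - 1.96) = 13.062*g^4 - 7.4508*g^3 - 14.1704*g^2 - 8.7248*g - 2.0384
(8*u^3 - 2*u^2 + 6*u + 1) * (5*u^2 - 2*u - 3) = 40*u^5 - 26*u^4 + 10*u^3 - u^2 - 20*u - 3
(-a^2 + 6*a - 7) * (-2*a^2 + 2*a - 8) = 2*a^4 - 14*a^3 + 34*a^2 - 62*a + 56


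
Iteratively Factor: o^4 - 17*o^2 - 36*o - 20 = (o + 1)*(o^3 - o^2 - 16*o - 20) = (o + 1)*(o + 2)*(o^2 - 3*o - 10) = (o + 1)*(o + 2)^2*(o - 5)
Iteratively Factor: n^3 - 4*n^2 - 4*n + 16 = (n - 2)*(n^2 - 2*n - 8) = (n - 2)*(n + 2)*(n - 4)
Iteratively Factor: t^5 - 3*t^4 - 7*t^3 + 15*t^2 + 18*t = (t + 2)*(t^4 - 5*t^3 + 3*t^2 + 9*t) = t*(t + 2)*(t^3 - 5*t^2 + 3*t + 9) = t*(t - 3)*(t + 2)*(t^2 - 2*t - 3) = t*(t - 3)*(t + 1)*(t + 2)*(t - 3)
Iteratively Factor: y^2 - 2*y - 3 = (y + 1)*(y - 3)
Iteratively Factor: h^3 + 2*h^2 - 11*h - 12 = (h + 4)*(h^2 - 2*h - 3) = (h - 3)*(h + 4)*(h + 1)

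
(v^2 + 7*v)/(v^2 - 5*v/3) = 3*(v + 7)/(3*v - 5)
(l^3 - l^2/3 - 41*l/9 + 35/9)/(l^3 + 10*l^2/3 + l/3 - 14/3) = (l - 5/3)/(l + 2)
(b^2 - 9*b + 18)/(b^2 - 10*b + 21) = (b - 6)/(b - 7)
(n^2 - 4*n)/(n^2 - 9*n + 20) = n/(n - 5)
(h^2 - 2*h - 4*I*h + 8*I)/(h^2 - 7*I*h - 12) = (h - 2)/(h - 3*I)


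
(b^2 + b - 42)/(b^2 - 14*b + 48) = (b + 7)/(b - 8)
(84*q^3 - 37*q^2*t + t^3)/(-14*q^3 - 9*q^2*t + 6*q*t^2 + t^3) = (-12*q^2 + 7*q*t - t^2)/(2*q^2 + q*t - t^2)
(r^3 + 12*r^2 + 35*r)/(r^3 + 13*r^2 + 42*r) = (r + 5)/(r + 6)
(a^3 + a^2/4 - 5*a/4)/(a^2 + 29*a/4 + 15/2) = a*(a - 1)/(a + 6)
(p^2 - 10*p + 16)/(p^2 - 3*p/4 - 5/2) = 4*(p - 8)/(4*p + 5)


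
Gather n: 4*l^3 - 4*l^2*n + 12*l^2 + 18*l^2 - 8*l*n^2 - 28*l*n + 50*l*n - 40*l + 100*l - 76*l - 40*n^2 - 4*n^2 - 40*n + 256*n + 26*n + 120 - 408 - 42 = 4*l^3 + 30*l^2 - 16*l + n^2*(-8*l - 44) + n*(-4*l^2 + 22*l + 242) - 330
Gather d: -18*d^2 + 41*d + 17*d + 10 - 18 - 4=-18*d^2 + 58*d - 12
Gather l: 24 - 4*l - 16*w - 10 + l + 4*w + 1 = -3*l - 12*w + 15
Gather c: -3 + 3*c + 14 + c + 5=4*c + 16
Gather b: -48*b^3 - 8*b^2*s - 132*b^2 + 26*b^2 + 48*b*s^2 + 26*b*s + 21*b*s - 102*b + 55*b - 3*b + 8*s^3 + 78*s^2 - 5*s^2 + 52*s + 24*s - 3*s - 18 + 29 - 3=-48*b^3 + b^2*(-8*s - 106) + b*(48*s^2 + 47*s - 50) + 8*s^3 + 73*s^2 + 73*s + 8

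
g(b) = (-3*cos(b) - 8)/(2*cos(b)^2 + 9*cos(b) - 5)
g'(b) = (4*sin(b)*cos(b) + 9*sin(b))*(-3*cos(b) - 8)/(2*cos(b)^2 + 9*cos(b) - 5)^2 + 3*sin(b)/(2*cos(b)^2 + 9*cos(b) - 5) = (6*sin(b)^2 - 32*cos(b) - 93)*sin(b)/(9*cos(b) + cos(2*b) - 4)^2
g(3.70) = 0.49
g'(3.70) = 0.27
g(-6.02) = -1.96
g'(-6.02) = -1.04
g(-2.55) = 0.50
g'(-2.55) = 0.29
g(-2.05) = 0.76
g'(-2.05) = 0.86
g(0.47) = -2.31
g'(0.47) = -2.56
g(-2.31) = 0.59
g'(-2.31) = 0.49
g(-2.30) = 0.59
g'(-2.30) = 0.50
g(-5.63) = -3.05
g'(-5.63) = -6.08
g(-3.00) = 0.42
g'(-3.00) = 0.06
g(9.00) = 0.46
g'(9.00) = -0.19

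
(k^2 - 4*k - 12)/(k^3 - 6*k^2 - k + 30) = (k - 6)/(k^2 - 8*k + 15)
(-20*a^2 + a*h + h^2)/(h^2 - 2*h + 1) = (-20*a^2 + a*h + h^2)/(h^2 - 2*h + 1)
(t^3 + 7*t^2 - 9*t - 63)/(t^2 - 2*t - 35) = (-t^3 - 7*t^2 + 9*t + 63)/(-t^2 + 2*t + 35)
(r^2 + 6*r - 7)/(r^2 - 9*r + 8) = (r + 7)/(r - 8)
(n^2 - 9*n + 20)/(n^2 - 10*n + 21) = (n^2 - 9*n + 20)/(n^2 - 10*n + 21)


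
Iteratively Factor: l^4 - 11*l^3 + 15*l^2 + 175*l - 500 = (l - 5)*(l^3 - 6*l^2 - 15*l + 100) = (l - 5)*(l + 4)*(l^2 - 10*l + 25) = (l - 5)^2*(l + 4)*(l - 5)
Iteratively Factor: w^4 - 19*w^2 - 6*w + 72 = (w + 3)*(w^3 - 3*w^2 - 10*w + 24) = (w - 2)*(w + 3)*(w^2 - w - 12) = (w - 4)*(w - 2)*(w + 3)*(w + 3)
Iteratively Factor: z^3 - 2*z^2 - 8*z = (z + 2)*(z^2 - 4*z) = z*(z + 2)*(z - 4)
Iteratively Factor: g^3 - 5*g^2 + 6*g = (g - 2)*(g^2 - 3*g) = (g - 3)*(g - 2)*(g)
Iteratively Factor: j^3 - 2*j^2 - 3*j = (j + 1)*(j^2 - 3*j) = (j - 3)*(j + 1)*(j)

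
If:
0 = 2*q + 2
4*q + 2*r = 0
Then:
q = -1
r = 2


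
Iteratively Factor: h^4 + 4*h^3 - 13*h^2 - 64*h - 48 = (h + 4)*(h^3 - 13*h - 12) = (h - 4)*(h + 4)*(h^2 + 4*h + 3) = (h - 4)*(h + 3)*(h + 4)*(h + 1)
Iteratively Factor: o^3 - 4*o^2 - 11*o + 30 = (o - 5)*(o^2 + o - 6) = (o - 5)*(o + 3)*(o - 2)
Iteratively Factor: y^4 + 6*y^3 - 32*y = (y + 4)*(y^3 + 2*y^2 - 8*y) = (y + 4)^2*(y^2 - 2*y) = (y - 2)*(y + 4)^2*(y)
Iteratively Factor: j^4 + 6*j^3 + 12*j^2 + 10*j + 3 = (j + 1)*(j^3 + 5*j^2 + 7*j + 3) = (j + 1)*(j + 3)*(j^2 + 2*j + 1) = (j + 1)^2*(j + 3)*(j + 1)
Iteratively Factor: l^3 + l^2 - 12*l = (l + 4)*(l^2 - 3*l) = l*(l + 4)*(l - 3)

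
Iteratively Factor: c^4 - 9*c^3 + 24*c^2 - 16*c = (c - 4)*(c^3 - 5*c^2 + 4*c) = c*(c - 4)*(c^2 - 5*c + 4) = c*(c - 4)*(c - 1)*(c - 4)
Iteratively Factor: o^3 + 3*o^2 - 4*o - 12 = (o + 2)*(o^2 + o - 6) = (o + 2)*(o + 3)*(o - 2)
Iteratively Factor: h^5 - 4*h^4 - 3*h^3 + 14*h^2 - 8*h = (h - 4)*(h^4 - 3*h^2 + 2*h) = (h - 4)*(h + 2)*(h^3 - 2*h^2 + h) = (h - 4)*(h - 1)*(h + 2)*(h^2 - h) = (h - 4)*(h - 1)^2*(h + 2)*(h)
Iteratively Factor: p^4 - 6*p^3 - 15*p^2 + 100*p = (p - 5)*(p^3 - p^2 - 20*p) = (p - 5)*(p + 4)*(p^2 - 5*p) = (p - 5)^2*(p + 4)*(p)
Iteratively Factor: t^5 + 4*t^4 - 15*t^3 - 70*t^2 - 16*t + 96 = (t - 1)*(t^4 + 5*t^3 - 10*t^2 - 80*t - 96) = (t - 1)*(t + 4)*(t^3 + t^2 - 14*t - 24) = (t - 1)*(t + 2)*(t + 4)*(t^2 - t - 12) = (t - 4)*(t - 1)*(t + 2)*(t + 4)*(t + 3)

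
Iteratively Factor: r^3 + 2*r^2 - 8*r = (r + 4)*(r^2 - 2*r) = (r - 2)*(r + 4)*(r)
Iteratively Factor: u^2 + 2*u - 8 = (u + 4)*(u - 2)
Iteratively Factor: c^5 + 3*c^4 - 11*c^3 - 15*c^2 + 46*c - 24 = (c - 1)*(c^4 + 4*c^3 - 7*c^2 - 22*c + 24) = (c - 1)^2*(c^3 + 5*c^2 - 2*c - 24) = (c - 1)^2*(c + 3)*(c^2 + 2*c - 8) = (c - 1)^2*(c + 3)*(c + 4)*(c - 2)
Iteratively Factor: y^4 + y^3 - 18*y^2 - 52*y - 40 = (y + 2)*(y^3 - y^2 - 16*y - 20) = (y + 2)^2*(y^2 - 3*y - 10) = (y + 2)^3*(y - 5)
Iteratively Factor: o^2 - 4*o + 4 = (o - 2)*(o - 2)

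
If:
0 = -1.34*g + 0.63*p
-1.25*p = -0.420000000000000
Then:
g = 0.16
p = 0.34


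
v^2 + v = v*(v + 1)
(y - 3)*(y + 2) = y^2 - y - 6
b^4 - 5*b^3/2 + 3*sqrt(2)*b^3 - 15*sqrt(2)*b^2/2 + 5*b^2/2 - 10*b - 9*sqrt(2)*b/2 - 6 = (b - 3)*(b + 1/2)*(b + sqrt(2))*(b + 2*sqrt(2))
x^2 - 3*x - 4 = (x - 4)*(x + 1)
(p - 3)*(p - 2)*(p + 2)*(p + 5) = p^4 + 2*p^3 - 19*p^2 - 8*p + 60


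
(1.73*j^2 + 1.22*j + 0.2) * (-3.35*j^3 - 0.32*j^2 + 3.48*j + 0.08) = -5.7955*j^5 - 4.6406*j^4 + 4.96*j^3 + 4.32*j^2 + 0.7936*j + 0.016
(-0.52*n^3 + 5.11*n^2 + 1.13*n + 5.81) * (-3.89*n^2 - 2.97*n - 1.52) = 2.0228*n^5 - 18.3335*n^4 - 18.782*n^3 - 33.7242*n^2 - 18.9733*n - 8.8312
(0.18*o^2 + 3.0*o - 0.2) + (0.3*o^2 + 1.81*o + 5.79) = 0.48*o^2 + 4.81*o + 5.59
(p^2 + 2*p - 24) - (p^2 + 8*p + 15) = -6*p - 39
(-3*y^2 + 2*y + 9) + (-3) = -3*y^2 + 2*y + 6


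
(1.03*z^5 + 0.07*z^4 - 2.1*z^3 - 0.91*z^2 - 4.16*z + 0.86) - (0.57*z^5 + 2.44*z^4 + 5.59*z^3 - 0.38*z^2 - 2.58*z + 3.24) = 0.46*z^5 - 2.37*z^4 - 7.69*z^3 - 0.53*z^2 - 1.58*z - 2.38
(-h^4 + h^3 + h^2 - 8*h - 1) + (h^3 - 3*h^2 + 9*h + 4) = -h^4 + 2*h^3 - 2*h^2 + h + 3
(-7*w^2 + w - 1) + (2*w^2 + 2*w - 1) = -5*w^2 + 3*w - 2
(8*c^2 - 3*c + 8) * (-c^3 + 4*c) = -8*c^5 + 3*c^4 + 24*c^3 - 12*c^2 + 32*c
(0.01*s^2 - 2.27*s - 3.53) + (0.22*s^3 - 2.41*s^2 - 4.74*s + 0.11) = 0.22*s^3 - 2.4*s^2 - 7.01*s - 3.42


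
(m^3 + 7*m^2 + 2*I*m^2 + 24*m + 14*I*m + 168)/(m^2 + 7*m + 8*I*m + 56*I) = (m^2 + 2*I*m + 24)/(m + 8*I)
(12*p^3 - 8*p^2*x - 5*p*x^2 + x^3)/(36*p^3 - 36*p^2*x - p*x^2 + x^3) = (2*p + x)/(6*p + x)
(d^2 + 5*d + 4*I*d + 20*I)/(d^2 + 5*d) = (d + 4*I)/d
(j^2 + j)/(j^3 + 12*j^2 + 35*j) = (j + 1)/(j^2 + 12*j + 35)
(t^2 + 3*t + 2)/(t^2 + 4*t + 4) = (t + 1)/(t + 2)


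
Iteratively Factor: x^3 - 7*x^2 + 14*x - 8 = (x - 4)*(x^2 - 3*x + 2) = (x - 4)*(x - 2)*(x - 1)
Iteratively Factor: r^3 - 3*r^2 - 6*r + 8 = (r + 2)*(r^2 - 5*r + 4) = (r - 4)*(r + 2)*(r - 1)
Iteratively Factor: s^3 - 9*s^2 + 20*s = (s - 4)*(s^2 - 5*s) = s*(s - 4)*(s - 5)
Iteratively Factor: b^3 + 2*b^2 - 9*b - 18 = (b + 2)*(b^2 - 9) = (b + 2)*(b + 3)*(b - 3)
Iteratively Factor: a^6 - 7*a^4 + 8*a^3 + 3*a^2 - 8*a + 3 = (a - 1)*(a^5 + a^4 - 6*a^3 + 2*a^2 + 5*a - 3) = (a - 1)*(a + 3)*(a^4 - 2*a^3 + 2*a - 1) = (a - 1)^2*(a + 3)*(a^3 - a^2 - a + 1) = (a - 1)^3*(a + 3)*(a^2 - 1) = (a - 1)^4*(a + 3)*(a + 1)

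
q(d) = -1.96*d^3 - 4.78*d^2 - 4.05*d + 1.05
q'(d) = -5.88*d^2 - 9.56*d - 4.05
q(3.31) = -135.80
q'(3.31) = -100.12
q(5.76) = -555.43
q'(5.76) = -254.20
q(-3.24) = 30.66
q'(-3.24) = -34.80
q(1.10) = -11.80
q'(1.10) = -21.68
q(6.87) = -887.89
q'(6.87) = -347.24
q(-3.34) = 34.28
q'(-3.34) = -37.71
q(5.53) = -498.98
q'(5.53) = -236.73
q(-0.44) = 2.07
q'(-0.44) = -0.98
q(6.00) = -618.69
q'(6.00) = -273.09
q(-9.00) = 1079.16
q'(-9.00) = -394.29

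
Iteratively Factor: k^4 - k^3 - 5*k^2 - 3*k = (k + 1)*(k^3 - 2*k^2 - 3*k) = (k - 3)*(k + 1)*(k^2 + k) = (k - 3)*(k + 1)^2*(k)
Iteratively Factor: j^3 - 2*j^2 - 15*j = (j)*(j^2 - 2*j - 15) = j*(j - 5)*(j + 3)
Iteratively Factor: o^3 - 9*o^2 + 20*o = (o)*(o^2 - 9*o + 20) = o*(o - 5)*(o - 4)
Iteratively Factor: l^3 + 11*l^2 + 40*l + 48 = (l + 4)*(l^2 + 7*l + 12) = (l + 3)*(l + 4)*(l + 4)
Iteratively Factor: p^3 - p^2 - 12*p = (p + 3)*(p^2 - 4*p) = p*(p + 3)*(p - 4)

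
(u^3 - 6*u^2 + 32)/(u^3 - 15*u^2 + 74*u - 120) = (u^2 - 2*u - 8)/(u^2 - 11*u + 30)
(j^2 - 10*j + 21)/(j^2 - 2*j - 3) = (j - 7)/(j + 1)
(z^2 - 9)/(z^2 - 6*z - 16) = (9 - z^2)/(-z^2 + 6*z + 16)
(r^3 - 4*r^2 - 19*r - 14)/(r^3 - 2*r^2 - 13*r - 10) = (r - 7)/(r - 5)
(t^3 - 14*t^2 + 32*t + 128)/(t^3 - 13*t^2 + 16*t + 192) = (t + 2)/(t + 3)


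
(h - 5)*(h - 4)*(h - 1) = h^3 - 10*h^2 + 29*h - 20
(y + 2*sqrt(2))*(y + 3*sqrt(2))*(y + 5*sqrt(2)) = y^3 + 10*sqrt(2)*y^2 + 62*y + 60*sqrt(2)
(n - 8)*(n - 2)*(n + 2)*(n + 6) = n^4 - 2*n^3 - 52*n^2 + 8*n + 192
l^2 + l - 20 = (l - 4)*(l + 5)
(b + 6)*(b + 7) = b^2 + 13*b + 42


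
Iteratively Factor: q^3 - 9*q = (q - 3)*(q^2 + 3*q) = (q - 3)*(q + 3)*(q)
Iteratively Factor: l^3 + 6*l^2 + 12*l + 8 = (l + 2)*(l^2 + 4*l + 4) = (l + 2)^2*(l + 2)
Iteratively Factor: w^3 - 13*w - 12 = (w - 4)*(w^2 + 4*w + 3) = (w - 4)*(w + 1)*(w + 3)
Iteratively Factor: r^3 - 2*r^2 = (r - 2)*(r^2) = r*(r - 2)*(r)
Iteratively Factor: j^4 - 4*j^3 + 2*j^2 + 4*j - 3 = (j - 1)*(j^3 - 3*j^2 - j + 3) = (j - 3)*(j - 1)*(j^2 - 1) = (j - 3)*(j - 1)*(j + 1)*(j - 1)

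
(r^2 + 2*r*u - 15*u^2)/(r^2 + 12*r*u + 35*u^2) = (r - 3*u)/(r + 7*u)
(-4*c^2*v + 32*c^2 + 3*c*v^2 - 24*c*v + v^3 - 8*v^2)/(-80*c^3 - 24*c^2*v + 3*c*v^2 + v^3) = (-c*v + 8*c + v^2 - 8*v)/(-20*c^2 - c*v + v^2)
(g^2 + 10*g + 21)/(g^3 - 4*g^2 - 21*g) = (g + 7)/(g*(g - 7))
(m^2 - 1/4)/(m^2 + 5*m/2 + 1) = (m - 1/2)/(m + 2)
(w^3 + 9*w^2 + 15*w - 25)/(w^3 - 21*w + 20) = (w + 5)/(w - 4)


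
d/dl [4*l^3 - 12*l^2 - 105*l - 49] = 12*l^2 - 24*l - 105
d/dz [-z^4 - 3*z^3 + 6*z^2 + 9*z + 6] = -4*z^3 - 9*z^2 + 12*z + 9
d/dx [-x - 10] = -1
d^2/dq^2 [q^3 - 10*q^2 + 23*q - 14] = 6*q - 20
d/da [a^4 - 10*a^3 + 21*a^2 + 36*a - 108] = 4*a^3 - 30*a^2 + 42*a + 36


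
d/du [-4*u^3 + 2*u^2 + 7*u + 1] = -12*u^2 + 4*u + 7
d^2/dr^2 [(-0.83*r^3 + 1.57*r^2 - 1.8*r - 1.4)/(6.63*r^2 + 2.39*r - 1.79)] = (-5.6843418860808e-14*r^5 - 5.6843418860808e-14*r^4 - 237.182806*r^3 - 236.139288*r^2 - 277.231458*r - 54.563726)/(291.434247*r^6 + 315.170973*r^5 - 122.434884*r^4 - 156.530899*r^3 + 33.055572*r^2 + 22.973397*r - 5.735339)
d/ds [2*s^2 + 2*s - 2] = 4*s + 2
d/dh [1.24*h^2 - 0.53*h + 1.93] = 2.48*h - 0.53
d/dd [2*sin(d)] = 2*cos(d)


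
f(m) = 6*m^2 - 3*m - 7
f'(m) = 12*m - 3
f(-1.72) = 15.91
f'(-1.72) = -23.64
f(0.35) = -7.32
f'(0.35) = 1.20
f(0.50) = -7.00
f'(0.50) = 3.00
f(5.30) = 145.64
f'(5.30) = 60.60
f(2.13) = 13.83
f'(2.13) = 22.56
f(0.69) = -6.21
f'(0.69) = 5.28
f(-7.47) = 350.22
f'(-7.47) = -92.64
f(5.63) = 166.29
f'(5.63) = 64.56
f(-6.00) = 227.00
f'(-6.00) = -75.00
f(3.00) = 38.00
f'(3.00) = 33.00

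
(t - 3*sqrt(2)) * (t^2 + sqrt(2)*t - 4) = t^3 - 2*sqrt(2)*t^2 - 10*t + 12*sqrt(2)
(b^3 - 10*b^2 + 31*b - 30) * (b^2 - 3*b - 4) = b^5 - 13*b^4 + 57*b^3 - 83*b^2 - 34*b + 120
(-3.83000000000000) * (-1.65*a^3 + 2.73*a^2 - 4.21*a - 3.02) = 6.3195*a^3 - 10.4559*a^2 + 16.1243*a + 11.5666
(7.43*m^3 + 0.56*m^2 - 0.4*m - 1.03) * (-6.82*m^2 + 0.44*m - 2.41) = -50.6726*m^5 - 0.55*m^4 - 14.9319*m^3 + 5.499*m^2 + 0.5108*m + 2.4823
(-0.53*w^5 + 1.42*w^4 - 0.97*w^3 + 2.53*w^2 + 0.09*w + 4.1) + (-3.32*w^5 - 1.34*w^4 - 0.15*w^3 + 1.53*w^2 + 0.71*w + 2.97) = -3.85*w^5 + 0.0799999999999998*w^4 - 1.12*w^3 + 4.06*w^2 + 0.8*w + 7.07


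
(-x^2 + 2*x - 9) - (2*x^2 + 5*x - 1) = -3*x^2 - 3*x - 8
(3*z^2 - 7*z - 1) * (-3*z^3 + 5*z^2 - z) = -9*z^5 + 36*z^4 - 35*z^3 + 2*z^2 + z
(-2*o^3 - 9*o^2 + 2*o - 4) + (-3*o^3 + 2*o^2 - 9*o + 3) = -5*o^3 - 7*o^2 - 7*o - 1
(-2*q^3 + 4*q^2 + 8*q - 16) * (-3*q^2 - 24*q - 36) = 6*q^5 + 36*q^4 - 48*q^3 - 288*q^2 + 96*q + 576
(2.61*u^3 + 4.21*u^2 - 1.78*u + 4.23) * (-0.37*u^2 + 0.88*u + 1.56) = -0.9657*u^5 + 0.7391*u^4 + 8.435*u^3 + 3.4361*u^2 + 0.9456*u + 6.5988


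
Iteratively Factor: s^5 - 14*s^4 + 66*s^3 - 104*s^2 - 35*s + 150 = (s - 5)*(s^4 - 9*s^3 + 21*s^2 + s - 30) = (s - 5)*(s - 3)*(s^3 - 6*s^2 + 3*s + 10) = (s - 5)*(s - 3)*(s + 1)*(s^2 - 7*s + 10) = (s - 5)^2*(s - 3)*(s + 1)*(s - 2)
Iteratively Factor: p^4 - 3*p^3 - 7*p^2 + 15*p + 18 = (p - 3)*(p^3 - 7*p - 6) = (p - 3)^2*(p^2 + 3*p + 2) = (p - 3)^2*(p + 2)*(p + 1)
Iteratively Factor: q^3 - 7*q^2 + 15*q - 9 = (q - 1)*(q^2 - 6*q + 9) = (q - 3)*(q - 1)*(q - 3)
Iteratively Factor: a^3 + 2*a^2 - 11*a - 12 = (a + 4)*(a^2 - 2*a - 3) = (a - 3)*(a + 4)*(a + 1)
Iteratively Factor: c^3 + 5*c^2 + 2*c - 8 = (c - 1)*(c^2 + 6*c + 8) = (c - 1)*(c + 2)*(c + 4)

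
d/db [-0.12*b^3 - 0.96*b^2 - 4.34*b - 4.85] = -0.36*b^2 - 1.92*b - 4.34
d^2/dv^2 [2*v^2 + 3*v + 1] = 4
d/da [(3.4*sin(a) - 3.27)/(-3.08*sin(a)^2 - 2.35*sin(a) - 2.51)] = (10.472*sin(a)^2 - 20.1432*sin(a) - 16.2185)*cos(a)/(9.4864*sin(a)^4 + 14.476*sin(a)^3 + 20.9841*sin(a)^2 + 11.797*sin(a) + 6.3001)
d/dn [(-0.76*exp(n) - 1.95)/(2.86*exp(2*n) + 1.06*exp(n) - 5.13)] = (2.1736*exp(2*n) + 11.154*exp(n) + 5.9658)*exp(n)/(8.1796*exp(4*n) + 6.0632*exp(3*n) - 28.22*exp(2*n) - 10.8756*exp(n) + 26.3169)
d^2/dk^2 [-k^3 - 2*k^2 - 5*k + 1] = -6*k - 4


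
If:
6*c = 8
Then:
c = 4/3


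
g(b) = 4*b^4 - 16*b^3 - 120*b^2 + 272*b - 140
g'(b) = 16*b^3 - 48*b^2 - 240*b + 272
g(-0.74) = -399.31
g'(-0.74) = 416.83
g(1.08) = -0.92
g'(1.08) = -23.03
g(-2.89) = -1263.10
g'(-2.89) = 178.50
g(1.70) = -69.60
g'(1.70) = -196.11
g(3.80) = -883.10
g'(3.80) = -455.17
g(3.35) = -673.25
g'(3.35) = -469.15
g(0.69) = -13.80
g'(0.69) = 88.80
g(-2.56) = -1182.52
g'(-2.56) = 303.39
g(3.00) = -512.00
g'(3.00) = -448.00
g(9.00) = 7168.00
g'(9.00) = 5888.00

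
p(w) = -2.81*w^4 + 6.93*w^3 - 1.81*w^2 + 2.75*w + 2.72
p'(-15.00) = 42669.80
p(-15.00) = -166090.78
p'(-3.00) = 504.20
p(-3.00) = -436.54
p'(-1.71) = 125.93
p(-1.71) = -65.95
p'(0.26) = 3.02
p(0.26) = 3.42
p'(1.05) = 8.86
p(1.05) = 8.22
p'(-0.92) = 32.43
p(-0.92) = -8.75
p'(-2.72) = 392.60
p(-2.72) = -311.42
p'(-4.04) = 1097.86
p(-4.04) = -1243.46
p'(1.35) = 8.10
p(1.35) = 10.85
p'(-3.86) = 972.93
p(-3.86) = -1057.24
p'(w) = -11.24*w^3 + 20.79*w^2 - 3.62*w + 2.75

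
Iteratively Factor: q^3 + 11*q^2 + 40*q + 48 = (q + 4)*(q^2 + 7*q + 12) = (q + 4)^2*(q + 3)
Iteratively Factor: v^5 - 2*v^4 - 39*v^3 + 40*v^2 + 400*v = (v + 4)*(v^4 - 6*v^3 - 15*v^2 + 100*v) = v*(v + 4)*(v^3 - 6*v^2 - 15*v + 100) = v*(v - 5)*(v + 4)*(v^2 - v - 20) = v*(v - 5)*(v + 4)^2*(v - 5)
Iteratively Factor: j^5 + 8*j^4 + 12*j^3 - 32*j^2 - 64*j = (j)*(j^4 + 8*j^3 + 12*j^2 - 32*j - 64) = j*(j + 2)*(j^3 + 6*j^2 - 32) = j*(j + 2)*(j + 4)*(j^2 + 2*j - 8) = j*(j - 2)*(j + 2)*(j + 4)*(j + 4)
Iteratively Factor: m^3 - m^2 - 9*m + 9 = (m + 3)*(m^2 - 4*m + 3) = (m - 1)*(m + 3)*(m - 3)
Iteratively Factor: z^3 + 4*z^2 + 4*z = (z + 2)*(z^2 + 2*z) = (z + 2)^2*(z)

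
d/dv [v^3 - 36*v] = 3*v^2 - 36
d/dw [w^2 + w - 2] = 2*w + 1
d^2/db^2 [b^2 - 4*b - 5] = 2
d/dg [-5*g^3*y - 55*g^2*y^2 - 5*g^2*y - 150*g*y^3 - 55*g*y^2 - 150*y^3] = 5*y*(-3*g^2 - 22*g*y - 2*g - 30*y^2 - 11*y)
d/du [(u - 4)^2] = 2*u - 8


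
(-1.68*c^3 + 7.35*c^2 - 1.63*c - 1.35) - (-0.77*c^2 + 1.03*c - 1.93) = -1.68*c^3 + 8.12*c^2 - 2.66*c + 0.58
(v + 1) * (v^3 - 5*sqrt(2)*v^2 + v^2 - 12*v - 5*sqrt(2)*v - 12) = v^4 - 5*sqrt(2)*v^3 + 2*v^3 - 10*sqrt(2)*v^2 - 11*v^2 - 24*v - 5*sqrt(2)*v - 12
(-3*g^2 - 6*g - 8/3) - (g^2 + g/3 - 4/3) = -4*g^2 - 19*g/3 - 4/3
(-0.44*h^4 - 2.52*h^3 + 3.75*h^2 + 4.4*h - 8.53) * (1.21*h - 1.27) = -0.5324*h^5 - 2.4904*h^4 + 7.7379*h^3 + 0.5615*h^2 - 15.9093*h + 10.8331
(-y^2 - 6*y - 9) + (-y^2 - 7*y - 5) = -2*y^2 - 13*y - 14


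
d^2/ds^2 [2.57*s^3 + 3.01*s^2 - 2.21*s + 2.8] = 15.42*s + 6.02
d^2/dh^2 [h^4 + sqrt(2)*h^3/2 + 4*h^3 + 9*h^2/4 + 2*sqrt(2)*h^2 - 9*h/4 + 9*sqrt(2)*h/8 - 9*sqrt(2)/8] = 12*h^2 + 3*sqrt(2)*h + 24*h + 9/2 + 4*sqrt(2)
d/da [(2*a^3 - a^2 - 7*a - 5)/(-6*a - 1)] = (-24*a^3 + 2*a - 23)/(36*a^2 + 12*a + 1)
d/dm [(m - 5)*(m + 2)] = 2*m - 3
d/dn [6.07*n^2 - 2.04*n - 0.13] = 12.14*n - 2.04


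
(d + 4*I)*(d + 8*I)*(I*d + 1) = I*d^3 - 11*d^2 - 20*I*d - 32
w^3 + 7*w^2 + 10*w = w*(w + 2)*(w + 5)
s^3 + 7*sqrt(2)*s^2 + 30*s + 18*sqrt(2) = (s + sqrt(2))*(s + 3*sqrt(2))^2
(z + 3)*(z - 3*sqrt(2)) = z^2 - 3*sqrt(2)*z + 3*z - 9*sqrt(2)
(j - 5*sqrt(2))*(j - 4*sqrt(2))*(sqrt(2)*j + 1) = sqrt(2)*j^3 - 17*j^2 + 31*sqrt(2)*j + 40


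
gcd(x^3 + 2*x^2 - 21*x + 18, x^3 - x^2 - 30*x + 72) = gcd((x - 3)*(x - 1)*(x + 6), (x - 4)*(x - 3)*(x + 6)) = x^2 + 3*x - 18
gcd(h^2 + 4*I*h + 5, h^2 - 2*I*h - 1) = h - I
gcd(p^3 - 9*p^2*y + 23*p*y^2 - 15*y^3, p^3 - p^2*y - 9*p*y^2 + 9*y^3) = p^2 - 4*p*y + 3*y^2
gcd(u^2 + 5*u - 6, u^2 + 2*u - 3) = u - 1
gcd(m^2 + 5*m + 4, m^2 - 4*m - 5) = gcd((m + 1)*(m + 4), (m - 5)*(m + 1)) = m + 1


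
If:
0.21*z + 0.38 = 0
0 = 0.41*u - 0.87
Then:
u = 2.12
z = -1.81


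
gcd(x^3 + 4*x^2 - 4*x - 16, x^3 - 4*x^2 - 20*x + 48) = x^2 + 2*x - 8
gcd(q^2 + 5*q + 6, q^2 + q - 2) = q + 2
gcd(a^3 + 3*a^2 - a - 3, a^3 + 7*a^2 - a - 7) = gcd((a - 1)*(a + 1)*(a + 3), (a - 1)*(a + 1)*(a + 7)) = a^2 - 1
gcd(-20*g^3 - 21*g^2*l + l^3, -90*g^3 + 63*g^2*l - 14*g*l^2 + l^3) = 5*g - l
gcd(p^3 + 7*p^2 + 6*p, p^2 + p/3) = p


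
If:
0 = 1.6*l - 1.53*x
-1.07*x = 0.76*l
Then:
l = 0.00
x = 0.00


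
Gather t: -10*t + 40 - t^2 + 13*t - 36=-t^2 + 3*t + 4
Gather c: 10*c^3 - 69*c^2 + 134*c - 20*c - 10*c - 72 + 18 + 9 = 10*c^3 - 69*c^2 + 104*c - 45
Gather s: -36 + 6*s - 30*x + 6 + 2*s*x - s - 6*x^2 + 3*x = s*(2*x + 5) - 6*x^2 - 27*x - 30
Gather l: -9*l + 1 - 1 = -9*l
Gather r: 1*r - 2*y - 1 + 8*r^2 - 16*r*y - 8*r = 8*r^2 + r*(-16*y - 7) - 2*y - 1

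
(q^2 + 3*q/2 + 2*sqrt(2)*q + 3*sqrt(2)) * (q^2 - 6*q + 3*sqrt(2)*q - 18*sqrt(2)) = q^4 - 9*q^3/2 + 5*sqrt(2)*q^3 - 45*sqrt(2)*q^2/2 + 3*q^2 - 45*sqrt(2)*q - 54*q - 108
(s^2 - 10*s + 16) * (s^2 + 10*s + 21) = s^4 - 63*s^2 - 50*s + 336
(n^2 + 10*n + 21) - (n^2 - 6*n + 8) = 16*n + 13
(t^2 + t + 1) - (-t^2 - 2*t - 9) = 2*t^2 + 3*t + 10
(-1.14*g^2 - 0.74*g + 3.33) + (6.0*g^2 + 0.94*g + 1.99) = 4.86*g^2 + 0.2*g + 5.32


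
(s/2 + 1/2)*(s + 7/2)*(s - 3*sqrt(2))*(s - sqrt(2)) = s^4/2 - 2*sqrt(2)*s^3 + 9*s^3/4 - 9*sqrt(2)*s^2 + 19*s^2/4 - 7*sqrt(2)*s + 27*s/2 + 21/2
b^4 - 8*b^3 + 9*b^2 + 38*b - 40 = (b - 5)*(b - 4)*(b - 1)*(b + 2)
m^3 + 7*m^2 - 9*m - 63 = (m - 3)*(m + 3)*(m + 7)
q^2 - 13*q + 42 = (q - 7)*(q - 6)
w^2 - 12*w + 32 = (w - 8)*(w - 4)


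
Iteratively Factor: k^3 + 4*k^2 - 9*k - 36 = (k - 3)*(k^2 + 7*k + 12) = (k - 3)*(k + 3)*(k + 4)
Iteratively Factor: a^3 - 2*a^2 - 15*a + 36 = (a - 3)*(a^2 + a - 12) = (a - 3)^2*(a + 4)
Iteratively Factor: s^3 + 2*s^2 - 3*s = (s)*(s^2 + 2*s - 3) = s*(s - 1)*(s + 3)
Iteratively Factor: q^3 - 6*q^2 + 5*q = (q - 1)*(q^2 - 5*q) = (q - 5)*(q - 1)*(q)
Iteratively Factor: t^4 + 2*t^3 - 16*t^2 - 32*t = (t + 4)*(t^3 - 2*t^2 - 8*t) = (t + 2)*(t + 4)*(t^2 - 4*t) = (t - 4)*(t + 2)*(t + 4)*(t)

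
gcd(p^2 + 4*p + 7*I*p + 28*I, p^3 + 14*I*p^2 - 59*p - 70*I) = p + 7*I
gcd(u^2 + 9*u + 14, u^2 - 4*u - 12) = u + 2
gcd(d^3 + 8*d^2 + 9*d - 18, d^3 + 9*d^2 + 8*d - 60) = d + 6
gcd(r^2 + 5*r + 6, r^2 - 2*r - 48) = 1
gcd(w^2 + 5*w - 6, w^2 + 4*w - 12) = w + 6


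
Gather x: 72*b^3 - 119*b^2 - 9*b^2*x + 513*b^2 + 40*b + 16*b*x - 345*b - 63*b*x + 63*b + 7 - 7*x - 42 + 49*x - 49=72*b^3 + 394*b^2 - 242*b + x*(-9*b^2 - 47*b + 42) - 84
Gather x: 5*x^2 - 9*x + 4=5*x^2 - 9*x + 4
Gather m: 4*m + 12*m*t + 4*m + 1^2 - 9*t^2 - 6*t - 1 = m*(12*t + 8) - 9*t^2 - 6*t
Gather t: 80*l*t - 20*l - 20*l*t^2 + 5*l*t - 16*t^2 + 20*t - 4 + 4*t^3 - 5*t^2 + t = -20*l + 4*t^3 + t^2*(-20*l - 21) + t*(85*l + 21) - 4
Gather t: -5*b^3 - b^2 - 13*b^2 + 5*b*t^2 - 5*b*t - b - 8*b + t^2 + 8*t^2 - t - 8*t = -5*b^3 - 14*b^2 - 9*b + t^2*(5*b + 9) + t*(-5*b - 9)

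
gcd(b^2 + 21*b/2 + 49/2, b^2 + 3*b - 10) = 1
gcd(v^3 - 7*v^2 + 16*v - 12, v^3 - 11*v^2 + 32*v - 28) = v^2 - 4*v + 4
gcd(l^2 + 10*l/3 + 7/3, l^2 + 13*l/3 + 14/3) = l + 7/3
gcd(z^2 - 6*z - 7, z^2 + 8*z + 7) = z + 1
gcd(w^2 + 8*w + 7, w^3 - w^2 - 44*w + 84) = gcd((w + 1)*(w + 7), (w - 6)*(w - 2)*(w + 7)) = w + 7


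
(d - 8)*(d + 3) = d^2 - 5*d - 24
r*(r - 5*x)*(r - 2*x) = r^3 - 7*r^2*x + 10*r*x^2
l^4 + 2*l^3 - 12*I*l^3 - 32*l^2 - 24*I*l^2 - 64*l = l*(l + 2)*(l - 8*I)*(l - 4*I)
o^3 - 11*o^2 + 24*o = o*(o - 8)*(o - 3)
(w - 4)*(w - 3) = w^2 - 7*w + 12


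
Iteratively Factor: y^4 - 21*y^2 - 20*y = (y + 1)*(y^3 - y^2 - 20*y) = (y - 5)*(y + 1)*(y^2 + 4*y) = y*(y - 5)*(y + 1)*(y + 4)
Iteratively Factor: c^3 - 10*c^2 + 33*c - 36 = (c - 4)*(c^2 - 6*c + 9) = (c - 4)*(c - 3)*(c - 3)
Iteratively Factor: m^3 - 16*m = (m + 4)*(m^2 - 4*m) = (m - 4)*(m + 4)*(m)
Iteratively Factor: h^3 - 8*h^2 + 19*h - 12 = (h - 1)*(h^2 - 7*h + 12) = (h - 4)*(h - 1)*(h - 3)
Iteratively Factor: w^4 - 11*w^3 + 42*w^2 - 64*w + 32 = (w - 4)*(w^3 - 7*w^2 + 14*w - 8) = (w - 4)^2*(w^2 - 3*w + 2) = (w - 4)^2*(w - 1)*(w - 2)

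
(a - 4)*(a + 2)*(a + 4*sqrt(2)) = a^3 - 2*a^2 + 4*sqrt(2)*a^2 - 8*sqrt(2)*a - 8*a - 32*sqrt(2)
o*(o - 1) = o^2 - o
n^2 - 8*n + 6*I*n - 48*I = (n - 8)*(n + 6*I)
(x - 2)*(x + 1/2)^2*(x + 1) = x^4 - 11*x^2/4 - 9*x/4 - 1/2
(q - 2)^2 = q^2 - 4*q + 4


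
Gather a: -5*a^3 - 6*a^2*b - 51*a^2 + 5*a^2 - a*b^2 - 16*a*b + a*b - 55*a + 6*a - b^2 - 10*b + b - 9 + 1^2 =-5*a^3 + a^2*(-6*b - 46) + a*(-b^2 - 15*b - 49) - b^2 - 9*b - 8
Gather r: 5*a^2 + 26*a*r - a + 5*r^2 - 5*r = 5*a^2 - a + 5*r^2 + r*(26*a - 5)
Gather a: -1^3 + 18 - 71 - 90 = -144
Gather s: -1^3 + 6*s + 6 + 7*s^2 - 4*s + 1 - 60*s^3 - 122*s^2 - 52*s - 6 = -60*s^3 - 115*s^2 - 50*s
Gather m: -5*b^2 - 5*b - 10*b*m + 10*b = -5*b^2 - 10*b*m + 5*b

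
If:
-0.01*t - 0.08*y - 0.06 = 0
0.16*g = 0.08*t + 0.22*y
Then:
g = -2.625*y - 3.0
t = -8.0*y - 6.0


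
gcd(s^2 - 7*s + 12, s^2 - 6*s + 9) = s - 3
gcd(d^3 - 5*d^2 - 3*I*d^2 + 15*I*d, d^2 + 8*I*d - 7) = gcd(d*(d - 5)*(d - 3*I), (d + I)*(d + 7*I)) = 1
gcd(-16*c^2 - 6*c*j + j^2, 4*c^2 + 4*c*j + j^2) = 2*c + j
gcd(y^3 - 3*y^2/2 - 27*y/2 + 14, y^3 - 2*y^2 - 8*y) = y - 4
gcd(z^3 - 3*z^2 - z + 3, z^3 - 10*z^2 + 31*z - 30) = z - 3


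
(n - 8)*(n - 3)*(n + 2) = n^3 - 9*n^2 + 2*n + 48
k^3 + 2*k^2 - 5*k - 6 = (k - 2)*(k + 1)*(k + 3)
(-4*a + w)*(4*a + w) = -16*a^2 + w^2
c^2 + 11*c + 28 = (c + 4)*(c + 7)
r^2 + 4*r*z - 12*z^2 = (r - 2*z)*(r + 6*z)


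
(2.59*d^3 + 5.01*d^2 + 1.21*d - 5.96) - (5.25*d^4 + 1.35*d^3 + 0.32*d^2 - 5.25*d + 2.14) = -5.25*d^4 + 1.24*d^3 + 4.69*d^2 + 6.46*d - 8.1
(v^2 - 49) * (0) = 0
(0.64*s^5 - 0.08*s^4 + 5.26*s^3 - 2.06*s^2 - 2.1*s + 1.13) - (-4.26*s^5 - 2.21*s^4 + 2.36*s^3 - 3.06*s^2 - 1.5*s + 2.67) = 4.9*s^5 + 2.13*s^4 + 2.9*s^3 + 1.0*s^2 - 0.6*s - 1.54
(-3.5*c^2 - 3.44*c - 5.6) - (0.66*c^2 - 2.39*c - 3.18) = -4.16*c^2 - 1.05*c - 2.42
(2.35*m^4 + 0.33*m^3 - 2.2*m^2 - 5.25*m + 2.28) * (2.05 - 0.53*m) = -1.2455*m^5 + 4.6426*m^4 + 1.8425*m^3 - 1.7275*m^2 - 11.9709*m + 4.674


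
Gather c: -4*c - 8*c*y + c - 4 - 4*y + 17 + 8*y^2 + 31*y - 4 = c*(-8*y - 3) + 8*y^2 + 27*y + 9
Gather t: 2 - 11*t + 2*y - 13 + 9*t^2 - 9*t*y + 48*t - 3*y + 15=9*t^2 + t*(37 - 9*y) - y + 4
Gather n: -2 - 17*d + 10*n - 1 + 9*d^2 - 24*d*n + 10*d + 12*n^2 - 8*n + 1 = 9*d^2 - 7*d + 12*n^2 + n*(2 - 24*d) - 2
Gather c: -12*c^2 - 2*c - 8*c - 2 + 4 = -12*c^2 - 10*c + 2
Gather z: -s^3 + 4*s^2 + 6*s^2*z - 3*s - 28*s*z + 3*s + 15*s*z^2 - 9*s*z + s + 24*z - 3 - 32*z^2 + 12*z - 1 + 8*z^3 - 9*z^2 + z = -s^3 + 4*s^2 + s + 8*z^3 + z^2*(15*s - 41) + z*(6*s^2 - 37*s + 37) - 4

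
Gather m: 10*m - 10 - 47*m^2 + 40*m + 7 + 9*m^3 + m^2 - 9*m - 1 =9*m^3 - 46*m^2 + 41*m - 4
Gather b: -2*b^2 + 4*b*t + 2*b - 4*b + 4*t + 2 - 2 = -2*b^2 + b*(4*t - 2) + 4*t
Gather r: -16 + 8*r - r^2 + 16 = -r^2 + 8*r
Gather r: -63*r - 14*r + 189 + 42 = 231 - 77*r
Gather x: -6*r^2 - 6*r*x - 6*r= -6*r^2 - 6*r*x - 6*r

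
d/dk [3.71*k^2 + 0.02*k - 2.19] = 7.42*k + 0.02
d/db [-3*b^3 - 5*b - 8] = -9*b^2 - 5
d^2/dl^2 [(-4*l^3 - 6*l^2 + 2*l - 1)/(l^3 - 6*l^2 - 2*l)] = 4*(-15*l^6 - 9*l^5 - 39*l^4 + 90*l^3 - 51*l^2 - 18*l - 2)/(l^3*(l^6 - 18*l^5 + 102*l^4 - 144*l^3 - 204*l^2 - 72*l - 8))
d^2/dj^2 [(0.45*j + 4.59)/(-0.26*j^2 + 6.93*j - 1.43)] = (-(0.45*j + 4.59)*(0.52*j - 6.93)*(1.04*j - 13.86) + (0.702*j - 3.8502)*(0.26*j^2 - 6.93*j + 1.43))/(0.26*j^2 - 6.93*j + 1.43)^3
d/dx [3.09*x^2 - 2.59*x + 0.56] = 6.18*x - 2.59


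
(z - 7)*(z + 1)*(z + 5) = z^3 - z^2 - 37*z - 35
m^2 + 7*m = m*(m + 7)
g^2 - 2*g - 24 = (g - 6)*(g + 4)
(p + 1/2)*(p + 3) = p^2 + 7*p/2 + 3/2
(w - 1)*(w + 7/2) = w^2 + 5*w/2 - 7/2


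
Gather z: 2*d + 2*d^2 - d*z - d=2*d^2 - d*z + d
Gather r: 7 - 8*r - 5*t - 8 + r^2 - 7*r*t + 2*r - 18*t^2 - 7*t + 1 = r^2 + r*(-7*t - 6) - 18*t^2 - 12*t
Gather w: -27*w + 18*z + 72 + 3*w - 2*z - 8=-24*w + 16*z + 64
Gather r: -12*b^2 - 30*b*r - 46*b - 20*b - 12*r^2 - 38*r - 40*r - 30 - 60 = -12*b^2 - 66*b - 12*r^2 + r*(-30*b - 78) - 90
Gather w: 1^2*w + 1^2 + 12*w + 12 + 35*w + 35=48*w + 48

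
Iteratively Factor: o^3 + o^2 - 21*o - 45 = (o + 3)*(o^2 - 2*o - 15) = (o + 3)^2*(o - 5)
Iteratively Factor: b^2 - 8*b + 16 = (b - 4)*(b - 4)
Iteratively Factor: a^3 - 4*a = (a)*(a^2 - 4) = a*(a - 2)*(a + 2)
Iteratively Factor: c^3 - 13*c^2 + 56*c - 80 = (c - 4)*(c^2 - 9*c + 20) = (c - 5)*(c - 4)*(c - 4)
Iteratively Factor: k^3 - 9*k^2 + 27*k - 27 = (k - 3)*(k^2 - 6*k + 9) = (k - 3)^2*(k - 3)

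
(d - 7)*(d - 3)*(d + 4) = d^3 - 6*d^2 - 19*d + 84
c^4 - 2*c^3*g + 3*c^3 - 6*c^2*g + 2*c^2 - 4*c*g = c*(c + 1)*(c + 2)*(c - 2*g)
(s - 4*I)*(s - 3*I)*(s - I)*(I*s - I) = I*s^4 + 8*s^3 - I*s^3 - 8*s^2 - 19*I*s^2 - 12*s + 19*I*s + 12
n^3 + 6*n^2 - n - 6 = (n - 1)*(n + 1)*(n + 6)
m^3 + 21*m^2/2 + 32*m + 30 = (m + 2)*(m + 5/2)*(m + 6)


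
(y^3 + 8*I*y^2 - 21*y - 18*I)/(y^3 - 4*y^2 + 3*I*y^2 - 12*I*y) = (y^2 + 5*I*y - 6)/(y*(y - 4))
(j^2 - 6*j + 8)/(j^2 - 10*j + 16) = (j - 4)/(j - 8)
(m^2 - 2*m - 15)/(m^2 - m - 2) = (-m^2 + 2*m + 15)/(-m^2 + m + 2)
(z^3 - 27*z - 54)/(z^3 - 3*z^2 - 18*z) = (z + 3)/z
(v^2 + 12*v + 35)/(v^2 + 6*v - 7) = (v + 5)/(v - 1)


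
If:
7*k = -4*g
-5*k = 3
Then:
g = 21/20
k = -3/5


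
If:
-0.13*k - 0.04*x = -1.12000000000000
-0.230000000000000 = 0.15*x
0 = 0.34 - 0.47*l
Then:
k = 9.09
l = 0.72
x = -1.53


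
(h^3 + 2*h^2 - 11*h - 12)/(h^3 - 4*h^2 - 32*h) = (h^2 - 2*h - 3)/(h*(h - 8))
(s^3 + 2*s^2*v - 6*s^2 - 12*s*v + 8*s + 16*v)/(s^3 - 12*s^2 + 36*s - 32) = (s^2 + 2*s*v - 4*s - 8*v)/(s^2 - 10*s + 16)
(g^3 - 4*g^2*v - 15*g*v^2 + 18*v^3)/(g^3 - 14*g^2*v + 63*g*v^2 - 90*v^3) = (g^2 + 2*g*v - 3*v^2)/(g^2 - 8*g*v + 15*v^2)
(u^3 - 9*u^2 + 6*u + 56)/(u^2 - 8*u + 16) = (u^2 - 5*u - 14)/(u - 4)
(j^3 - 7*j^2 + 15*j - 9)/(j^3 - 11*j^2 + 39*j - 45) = (j - 1)/(j - 5)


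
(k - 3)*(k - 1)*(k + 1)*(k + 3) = k^4 - 10*k^2 + 9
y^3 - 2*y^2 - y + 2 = (y - 2)*(y - 1)*(y + 1)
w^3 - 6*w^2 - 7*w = w*(w - 7)*(w + 1)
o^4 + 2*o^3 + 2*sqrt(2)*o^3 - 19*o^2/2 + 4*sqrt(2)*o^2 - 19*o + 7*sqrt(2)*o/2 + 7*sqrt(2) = (o + 2)*(o - sqrt(2))*(o - sqrt(2)/2)*(o + 7*sqrt(2)/2)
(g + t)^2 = g^2 + 2*g*t + t^2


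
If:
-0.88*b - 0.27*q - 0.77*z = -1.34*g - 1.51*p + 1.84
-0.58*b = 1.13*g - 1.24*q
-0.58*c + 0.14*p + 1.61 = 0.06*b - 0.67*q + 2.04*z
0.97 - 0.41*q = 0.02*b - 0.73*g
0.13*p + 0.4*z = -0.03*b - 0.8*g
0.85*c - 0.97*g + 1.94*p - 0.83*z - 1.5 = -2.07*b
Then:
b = 0.40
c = -10.16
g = -2.49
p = 4.98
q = -2.08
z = 3.32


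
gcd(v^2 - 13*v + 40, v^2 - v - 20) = v - 5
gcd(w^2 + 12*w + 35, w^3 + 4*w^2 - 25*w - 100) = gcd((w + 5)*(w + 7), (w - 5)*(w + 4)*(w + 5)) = w + 5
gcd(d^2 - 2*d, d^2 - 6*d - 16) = 1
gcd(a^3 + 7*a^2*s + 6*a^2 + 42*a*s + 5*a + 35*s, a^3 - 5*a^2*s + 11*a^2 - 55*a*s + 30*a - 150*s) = a + 5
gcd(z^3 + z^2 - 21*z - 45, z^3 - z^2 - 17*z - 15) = z^2 - 2*z - 15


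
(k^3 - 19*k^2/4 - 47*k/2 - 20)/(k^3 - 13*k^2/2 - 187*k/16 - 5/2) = 4*(k + 2)/(4*k + 1)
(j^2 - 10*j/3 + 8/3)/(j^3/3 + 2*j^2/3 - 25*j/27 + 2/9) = 9*(3*j^2 - 10*j + 8)/(9*j^3 + 18*j^2 - 25*j + 6)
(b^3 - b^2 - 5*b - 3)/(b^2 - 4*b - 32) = (-b^3 + b^2 + 5*b + 3)/(-b^2 + 4*b + 32)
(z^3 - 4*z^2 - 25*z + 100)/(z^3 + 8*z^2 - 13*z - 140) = (z - 5)/(z + 7)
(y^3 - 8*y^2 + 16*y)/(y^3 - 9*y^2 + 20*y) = (y - 4)/(y - 5)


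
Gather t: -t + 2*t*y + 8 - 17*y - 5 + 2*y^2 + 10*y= t*(2*y - 1) + 2*y^2 - 7*y + 3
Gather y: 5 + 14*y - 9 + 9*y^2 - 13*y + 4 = 9*y^2 + y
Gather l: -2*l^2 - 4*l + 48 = -2*l^2 - 4*l + 48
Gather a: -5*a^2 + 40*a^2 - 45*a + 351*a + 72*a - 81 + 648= 35*a^2 + 378*a + 567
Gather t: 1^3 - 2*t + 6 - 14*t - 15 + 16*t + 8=0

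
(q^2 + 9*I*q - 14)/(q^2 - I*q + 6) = (q + 7*I)/(q - 3*I)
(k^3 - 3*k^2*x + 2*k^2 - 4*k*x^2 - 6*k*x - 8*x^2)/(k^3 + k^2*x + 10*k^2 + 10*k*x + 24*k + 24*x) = (k^2 - 4*k*x + 2*k - 8*x)/(k^2 + 10*k + 24)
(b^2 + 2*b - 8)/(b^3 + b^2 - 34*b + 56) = (b + 4)/(b^2 + 3*b - 28)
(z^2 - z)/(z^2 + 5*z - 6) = z/(z + 6)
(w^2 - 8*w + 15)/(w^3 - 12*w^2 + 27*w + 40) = (w - 3)/(w^2 - 7*w - 8)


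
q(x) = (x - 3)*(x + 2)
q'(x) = 2*x - 1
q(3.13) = 0.67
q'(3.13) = 5.26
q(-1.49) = -2.29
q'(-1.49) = -3.98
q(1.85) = -4.43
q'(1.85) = 2.70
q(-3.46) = 9.43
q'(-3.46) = -7.92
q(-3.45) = 9.35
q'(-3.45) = -7.90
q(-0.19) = -5.77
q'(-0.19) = -1.38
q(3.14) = 0.72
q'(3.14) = 5.28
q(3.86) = 5.04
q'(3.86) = 6.72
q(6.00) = 24.00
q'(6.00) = 11.00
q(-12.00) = 150.00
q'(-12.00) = -25.00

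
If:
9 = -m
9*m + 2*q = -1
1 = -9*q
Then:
No Solution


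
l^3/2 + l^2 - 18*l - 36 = (l/2 + 1)*(l - 6)*(l + 6)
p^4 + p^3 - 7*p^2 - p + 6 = (p - 2)*(p - 1)*(p + 1)*(p + 3)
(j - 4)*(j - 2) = j^2 - 6*j + 8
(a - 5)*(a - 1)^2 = a^3 - 7*a^2 + 11*a - 5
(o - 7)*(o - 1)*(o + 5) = o^3 - 3*o^2 - 33*o + 35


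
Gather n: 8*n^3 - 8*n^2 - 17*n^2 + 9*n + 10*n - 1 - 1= 8*n^3 - 25*n^2 + 19*n - 2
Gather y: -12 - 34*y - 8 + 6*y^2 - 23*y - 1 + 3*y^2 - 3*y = 9*y^2 - 60*y - 21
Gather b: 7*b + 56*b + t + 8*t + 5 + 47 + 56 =63*b + 9*t + 108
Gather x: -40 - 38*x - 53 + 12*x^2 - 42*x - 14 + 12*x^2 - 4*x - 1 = 24*x^2 - 84*x - 108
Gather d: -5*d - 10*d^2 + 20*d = -10*d^2 + 15*d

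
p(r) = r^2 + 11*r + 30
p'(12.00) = 35.00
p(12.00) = 306.00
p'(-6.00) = -1.00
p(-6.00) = 0.00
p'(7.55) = 26.10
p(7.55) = 170.05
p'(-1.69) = 7.62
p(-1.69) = 14.27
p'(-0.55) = 9.90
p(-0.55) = 24.25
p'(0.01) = 11.02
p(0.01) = 30.11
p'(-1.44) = 8.12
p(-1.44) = 16.23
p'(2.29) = 15.58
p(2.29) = 60.43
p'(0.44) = 11.88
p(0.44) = 35.03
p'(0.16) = 11.32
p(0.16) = 31.79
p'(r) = 2*r + 11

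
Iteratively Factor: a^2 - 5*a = (a - 5)*(a)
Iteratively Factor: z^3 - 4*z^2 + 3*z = (z - 1)*(z^2 - 3*z) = z*(z - 1)*(z - 3)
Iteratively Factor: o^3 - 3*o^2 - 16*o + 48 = (o - 4)*(o^2 + o - 12) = (o - 4)*(o - 3)*(o + 4)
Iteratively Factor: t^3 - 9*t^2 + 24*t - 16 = (t - 4)*(t^2 - 5*t + 4) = (t - 4)^2*(t - 1)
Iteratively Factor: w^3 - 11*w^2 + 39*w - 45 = (w - 3)*(w^2 - 8*w + 15) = (w - 5)*(w - 3)*(w - 3)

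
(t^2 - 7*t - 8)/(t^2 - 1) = (t - 8)/(t - 1)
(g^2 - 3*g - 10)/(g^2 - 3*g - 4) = (-g^2 + 3*g + 10)/(-g^2 + 3*g + 4)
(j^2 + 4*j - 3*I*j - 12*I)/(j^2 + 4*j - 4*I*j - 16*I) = (j - 3*I)/(j - 4*I)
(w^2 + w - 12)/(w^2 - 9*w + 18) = (w + 4)/(w - 6)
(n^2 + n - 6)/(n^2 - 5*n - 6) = (-n^2 - n + 6)/(-n^2 + 5*n + 6)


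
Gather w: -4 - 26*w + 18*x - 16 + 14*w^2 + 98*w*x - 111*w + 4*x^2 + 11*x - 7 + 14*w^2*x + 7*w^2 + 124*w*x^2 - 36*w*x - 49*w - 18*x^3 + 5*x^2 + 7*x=w^2*(14*x + 21) + w*(124*x^2 + 62*x - 186) - 18*x^3 + 9*x^2 + 36*x - 27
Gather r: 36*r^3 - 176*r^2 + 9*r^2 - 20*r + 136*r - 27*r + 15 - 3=36*r^3 - 167*r^2 + 89*r + 12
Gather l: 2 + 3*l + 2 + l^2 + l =l^2 + 4*l + 4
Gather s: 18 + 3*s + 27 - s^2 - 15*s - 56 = -s^2 - 12*s - 11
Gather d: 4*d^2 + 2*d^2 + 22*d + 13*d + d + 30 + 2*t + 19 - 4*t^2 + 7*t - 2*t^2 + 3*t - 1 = 6*d^2 + 36*d - 6*t^2 + 12*t + 48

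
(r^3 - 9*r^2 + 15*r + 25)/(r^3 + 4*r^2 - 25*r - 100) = (r^2 - 4*r - 5)/(r^2 + 9*r + 20)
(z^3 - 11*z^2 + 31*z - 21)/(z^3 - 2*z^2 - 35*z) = (z^2 - 4*z + 3)/(z*(z + 5))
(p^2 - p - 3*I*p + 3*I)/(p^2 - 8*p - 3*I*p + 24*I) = (p - 1)/(p - 8)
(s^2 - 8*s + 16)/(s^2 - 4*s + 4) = (s^2 - 8*s + 16)/(s^2 - 4*s + 4)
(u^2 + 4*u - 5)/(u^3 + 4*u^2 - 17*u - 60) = (u - 1)/(u^2 - u - 12)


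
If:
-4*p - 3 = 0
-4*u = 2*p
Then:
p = -3/4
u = 3/8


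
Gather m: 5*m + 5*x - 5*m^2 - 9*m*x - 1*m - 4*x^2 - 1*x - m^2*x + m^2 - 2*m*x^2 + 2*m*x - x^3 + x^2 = m^2*(-x - 4) + m*(-2*x^2 - 7*x + 4) - x^3 - 3*x^2 + 4*x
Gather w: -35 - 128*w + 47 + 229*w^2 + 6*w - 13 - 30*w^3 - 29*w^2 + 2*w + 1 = -30*w^3 + 200*w^2 - 120*w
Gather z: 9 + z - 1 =z + 8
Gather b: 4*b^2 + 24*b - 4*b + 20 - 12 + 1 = 4*b^2 + 20*b + 9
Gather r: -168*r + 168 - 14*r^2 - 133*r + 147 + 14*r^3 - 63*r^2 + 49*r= 14*r^3 - 77*r^2 - 252*r + 315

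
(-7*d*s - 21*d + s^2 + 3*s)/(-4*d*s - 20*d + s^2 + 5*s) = (7*d*s + 21*d - s^2 - 3*s)/(4*d*s + 20*d - s^2 - 5*s)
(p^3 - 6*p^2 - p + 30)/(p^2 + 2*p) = p - 8 + 15/p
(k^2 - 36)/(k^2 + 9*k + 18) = (k - 6)/(k + 3)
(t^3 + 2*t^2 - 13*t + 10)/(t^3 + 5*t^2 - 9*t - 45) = (t^2 - 3*t + 2)/(t^2 - 9)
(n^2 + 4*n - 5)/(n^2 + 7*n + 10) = (n - 1)/(n + 2)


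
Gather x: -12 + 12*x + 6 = 12*x - 6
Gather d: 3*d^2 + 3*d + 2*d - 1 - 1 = 3*d^2 + 5*d - 2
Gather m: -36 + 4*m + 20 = 4*m - 16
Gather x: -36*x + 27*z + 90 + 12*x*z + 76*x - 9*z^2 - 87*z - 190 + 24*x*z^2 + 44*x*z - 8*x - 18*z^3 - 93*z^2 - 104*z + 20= x*(24*z^2 + 56*z + 32) - 18*z^3 - 102*z^2 - 164*z - 80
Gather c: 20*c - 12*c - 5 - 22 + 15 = 8*c - 12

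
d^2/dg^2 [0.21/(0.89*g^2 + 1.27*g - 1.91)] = (-0.332682*g^2 - 0.474726*g + 0.21*(1.78*g + 1.27)*(3.56*g + 2.54) + 0.713958)/(0.89*g^2 + 1.27*g - 1.91)^3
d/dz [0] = 0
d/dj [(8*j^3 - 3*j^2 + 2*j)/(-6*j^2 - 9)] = 2*(-8*j^4 - 34*j^2 + 9*j - 3)/(3*(4*j^4 + 12*j^2 + 9))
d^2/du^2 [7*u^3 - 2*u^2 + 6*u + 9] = 42*u - 4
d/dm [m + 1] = 1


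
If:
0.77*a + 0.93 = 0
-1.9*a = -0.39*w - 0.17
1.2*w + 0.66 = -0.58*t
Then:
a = -1.21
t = 11.94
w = -6.32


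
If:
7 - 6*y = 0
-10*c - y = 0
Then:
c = -7/60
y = 7/6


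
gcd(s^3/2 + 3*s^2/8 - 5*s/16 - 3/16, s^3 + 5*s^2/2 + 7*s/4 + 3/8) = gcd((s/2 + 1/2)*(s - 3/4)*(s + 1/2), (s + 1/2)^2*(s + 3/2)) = s + 1/2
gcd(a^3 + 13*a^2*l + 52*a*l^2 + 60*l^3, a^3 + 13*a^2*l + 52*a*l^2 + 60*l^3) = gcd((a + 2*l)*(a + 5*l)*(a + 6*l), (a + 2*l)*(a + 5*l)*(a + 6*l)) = a^3 + 13*a^2*l + 52*a*l^2 + 60*l^3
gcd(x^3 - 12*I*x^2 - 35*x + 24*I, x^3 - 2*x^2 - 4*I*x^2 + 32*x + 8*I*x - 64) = x - 8*I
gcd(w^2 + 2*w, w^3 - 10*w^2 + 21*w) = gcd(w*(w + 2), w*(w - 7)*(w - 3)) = w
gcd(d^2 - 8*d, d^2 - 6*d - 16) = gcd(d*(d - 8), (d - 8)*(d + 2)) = d - 8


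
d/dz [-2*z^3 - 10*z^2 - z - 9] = -6*z^2 - 20*z - 1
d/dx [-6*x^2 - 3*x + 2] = -12*x - 3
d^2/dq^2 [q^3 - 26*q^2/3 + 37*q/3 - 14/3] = 6*q - 52/3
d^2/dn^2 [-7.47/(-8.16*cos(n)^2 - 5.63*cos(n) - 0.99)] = (-1989.577728*(1 - cos(n)^2)^2 - 1029.533328*cos(n)^3 - 990.182115*cos(n)^2 + 2100.702195*cos(n) + 2342.438118)/(8.16*cos(n)^2 + 5.63*cos(n) + 0.99)^3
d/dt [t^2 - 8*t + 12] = 2*t - 8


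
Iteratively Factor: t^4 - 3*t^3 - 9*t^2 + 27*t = (t - 3)*(t^3 - 9*t) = t*(t - 3)*(t^2 - 9) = t*(t - 3)^2*(t + 3)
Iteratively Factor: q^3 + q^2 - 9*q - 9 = (q + 3)*(q^2 - 2*q - 3) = (q + 1)*(q + 3)*(q - 3)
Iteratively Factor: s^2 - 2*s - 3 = (s + 1)*(s - 3)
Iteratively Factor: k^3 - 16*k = (k - 4)*(k^2 + 4*k) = (k - 4)*(k + 4)*(k)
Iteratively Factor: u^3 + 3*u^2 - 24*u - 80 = (u + 4)*(u^2 - u - 20) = (u - 5)*(u + 4)*(u + 4)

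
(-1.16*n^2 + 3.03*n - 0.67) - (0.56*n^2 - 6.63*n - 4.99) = -1.72*n^2 + 9.66*n + 4.32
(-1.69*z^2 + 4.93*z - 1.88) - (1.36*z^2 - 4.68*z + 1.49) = -3.05*z^2 + 9.61*z - 3.37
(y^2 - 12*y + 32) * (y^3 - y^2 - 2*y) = y^5 - 13*y^4 + 42*y^3 - 8*y^2 - 64*y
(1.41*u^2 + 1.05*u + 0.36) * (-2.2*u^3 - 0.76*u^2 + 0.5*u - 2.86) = -3.102*u^5 - 3.3816*u^4 - 0.885*u^3 - 3.7812*u^2 - 2.823*u - 1.0296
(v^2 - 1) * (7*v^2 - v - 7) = 7*v^4 - v^3 - 14*v^2 + v + 7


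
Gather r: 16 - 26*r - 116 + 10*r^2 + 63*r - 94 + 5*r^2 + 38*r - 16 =15*r^2 + 75*r - 210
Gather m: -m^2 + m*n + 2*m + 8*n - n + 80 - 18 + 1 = -m^2 + m*(n + 2) + 7*n + 63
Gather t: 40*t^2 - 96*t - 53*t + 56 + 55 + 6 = 40*t^2 - 149*t + 117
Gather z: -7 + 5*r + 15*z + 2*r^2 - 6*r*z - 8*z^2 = 2*r^2 + 5*r - 8*z^2 + z*(15 - 6*r) - 7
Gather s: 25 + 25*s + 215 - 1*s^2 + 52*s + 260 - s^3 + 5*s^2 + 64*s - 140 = -s^3 + 4*s^2 + 141*s + 360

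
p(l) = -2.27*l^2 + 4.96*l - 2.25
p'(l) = 4.96 - 4.54*l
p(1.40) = 0.24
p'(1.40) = -1.40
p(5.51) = -43.84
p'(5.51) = -20.06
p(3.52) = -12.92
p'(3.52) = -11.02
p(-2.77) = -33.41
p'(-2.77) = 17.54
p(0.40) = -0.63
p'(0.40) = 3.14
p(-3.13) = -40.01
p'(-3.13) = 19.17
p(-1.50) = -14.80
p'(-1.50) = 11.77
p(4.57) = -26.99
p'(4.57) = -15.79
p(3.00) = -7.80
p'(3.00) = -8.66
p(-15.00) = -587.40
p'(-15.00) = 73.06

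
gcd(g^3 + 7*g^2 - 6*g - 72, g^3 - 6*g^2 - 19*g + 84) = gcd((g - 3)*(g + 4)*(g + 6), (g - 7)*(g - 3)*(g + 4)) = g^2 + g - 12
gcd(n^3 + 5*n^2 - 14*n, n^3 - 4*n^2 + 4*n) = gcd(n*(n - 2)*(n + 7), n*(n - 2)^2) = n^2 - 2*n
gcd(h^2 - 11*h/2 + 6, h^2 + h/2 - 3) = h - 3/2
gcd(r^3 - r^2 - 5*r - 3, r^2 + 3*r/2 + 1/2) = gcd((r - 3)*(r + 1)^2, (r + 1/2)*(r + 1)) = r + 1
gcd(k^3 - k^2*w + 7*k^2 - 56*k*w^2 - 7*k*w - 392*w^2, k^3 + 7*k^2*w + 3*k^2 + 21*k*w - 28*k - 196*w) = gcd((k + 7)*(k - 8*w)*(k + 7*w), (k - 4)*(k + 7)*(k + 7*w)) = k^2 + 7*k*w + 7*k + 49*w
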